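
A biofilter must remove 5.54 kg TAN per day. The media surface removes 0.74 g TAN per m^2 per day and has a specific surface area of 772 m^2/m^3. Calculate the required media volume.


A = 5.54*1000 / 0.74 = 7486.4865 m^2
V = 7486.4865 / 772 = 9.69752

9.69752 m^3


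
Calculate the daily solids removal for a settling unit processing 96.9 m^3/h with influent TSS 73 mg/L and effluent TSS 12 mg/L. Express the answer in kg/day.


Concentration drop: TSS_in - TSS_out = 73 - 12 = 61 mg/L
Hourly solids removed = Q * dTSS = 96.9 m^3/h * 61 mg/L = 5910.9 g/h  (m^3/h * mg/L = g/h)
Daily solids removed = 5910.9 * 24 = 141861.6 g/day
Convert g to kg: 141861.6 / 1000 = 141.8616 kg/day

141.8616 kg/day


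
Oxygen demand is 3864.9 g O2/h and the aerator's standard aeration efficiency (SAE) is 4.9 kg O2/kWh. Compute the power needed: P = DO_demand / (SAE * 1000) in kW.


SAE in g O2/kWh = 4.9 * 1000 = 4900 g/kWh
P = DO_demand / SAE_g = 3864.9 / 4900 = 0.788755 kW

0.788755 kW


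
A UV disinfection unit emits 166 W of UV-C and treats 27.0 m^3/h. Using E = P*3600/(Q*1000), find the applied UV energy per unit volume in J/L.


Energy delivered per hour = 166 W * 3600 s = 597600 J/h
Volume treated per hour = 27.0 m^3/h * 1000 = 27000 L/h
dose = 597600 / 27000 = 22.1333 J/L

22.1333 J/L


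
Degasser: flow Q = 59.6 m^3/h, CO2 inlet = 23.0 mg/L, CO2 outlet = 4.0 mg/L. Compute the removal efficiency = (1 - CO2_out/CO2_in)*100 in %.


CO2_out / CO2_in = 4.0 / 23.0 = 0.17391304
Fraction remaining = 0.17391304
efficiency = (1 - 0.17391304) * 100 = 82.6087 %

82.6087 %


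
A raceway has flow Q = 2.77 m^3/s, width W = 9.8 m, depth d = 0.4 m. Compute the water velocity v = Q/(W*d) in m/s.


Cross-sectional area = W * d = 9.8 * 0.4 = 3.92 m^2
Velocity = Q / A = 2.77 / 3.92 = 0.706633 m/s

0.706633 m/s


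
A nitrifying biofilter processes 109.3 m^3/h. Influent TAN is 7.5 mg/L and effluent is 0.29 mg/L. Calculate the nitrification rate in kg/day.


Concentration drop: TAN_in - TAN_out = 7.5 - 0.29 = 7.21 mg/L
Hourly TAN removed = Q * dTAN = 109.3 m^3/h * 7.21 mg/L = 788.053 g/h  (m^3/h * mg/L = g/h)
Daily TAN removed = 788.053 * 24 = 18913.272 g/day
Convert to kg/day: 18913.272 / 1000 = 18.913272 kg/day

18.913272 kg/day


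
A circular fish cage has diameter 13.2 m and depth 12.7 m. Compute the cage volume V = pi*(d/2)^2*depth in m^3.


r = d/2 = 13.2/2 = 6.6 m
Base area = pi*r^2 = pi*6.6^2 = 136.84778 m^2
Volume = 136.84778 * 12.7 = 1737.97 m^3

1737.97 m^3


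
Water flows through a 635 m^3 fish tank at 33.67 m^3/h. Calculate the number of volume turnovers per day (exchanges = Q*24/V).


Daily flow volume = 33.67 m^3/h * 24 h = 808.08 m^3/day
Exchanges = daily flow / tank volume = 808.08 / 635 = 1.27257 exchanges/day

1.27257 exchanges/day


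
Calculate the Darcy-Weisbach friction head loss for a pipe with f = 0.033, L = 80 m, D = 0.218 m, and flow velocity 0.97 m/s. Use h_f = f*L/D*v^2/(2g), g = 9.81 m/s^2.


v^2 = 0.97^2 = 0.9409 m^2/s^2
L/D = 80/0.218 = 366.97248
h_f = f*(L/D)*v^2/(2g) = 0.033 * 366.97248 * 0.9409 / 19.62 = 0.580754 m

0.580754 m


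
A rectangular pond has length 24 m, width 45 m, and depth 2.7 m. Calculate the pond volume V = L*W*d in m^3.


Base area = L * W = 24 * 45 = 1080 m^2
Volume = area * depth = 1080 * 2.7 = 2916 m^3

2916 m^3


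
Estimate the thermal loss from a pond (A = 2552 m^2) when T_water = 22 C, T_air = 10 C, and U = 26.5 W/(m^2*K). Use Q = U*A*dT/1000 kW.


Temperature difference dT = 22 - 10 = 12 K
Heat loss (W) = U * A * dT = 26.5 * 2552 * 12 = 811536 W
Convert to kW: 811536 / 1000 = 811.536 kW

811.536 kW


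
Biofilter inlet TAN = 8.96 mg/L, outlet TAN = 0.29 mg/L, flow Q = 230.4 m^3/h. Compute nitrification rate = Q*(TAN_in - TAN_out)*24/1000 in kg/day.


Concentration drop: TAN_in - TAN_out = 8.96 - 0.29 = 8.67 mg/L
Hourly TAN removed = Q * dTAN = 230.4 m^3/h * 8.67 mg/L = 1997.568 g/h  (m^3/h * mg/L = g/h)
Daily TAN removed = 1997.568 * 24 = 47941.632 g/day
Convert to kg/day: 47941.632 / 1000 = 47.941632 kg/day

47.941632 kg/day


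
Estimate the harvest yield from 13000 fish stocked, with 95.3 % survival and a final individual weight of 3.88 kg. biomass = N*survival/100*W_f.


Survivors = 13000 * 95.3/100 = 12389 fish
Harvest biomass = survivors * W_f = 12389 * 3.88 = 48069.32 kg

48069.32 kg


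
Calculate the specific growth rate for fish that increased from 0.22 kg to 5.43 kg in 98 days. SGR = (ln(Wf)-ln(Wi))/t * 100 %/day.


ln(W_f) = ln(5.43) = 1.6919391
ln(W_i) = ln(0.22) = -1.5141277
ln(W_f) - ln(W_i) = 1.6919391 - -1.5141277 = 3.2060668
SGR = 3.2060668 / 98 * 100 = 3.2715 %/day

3.2715 %/day


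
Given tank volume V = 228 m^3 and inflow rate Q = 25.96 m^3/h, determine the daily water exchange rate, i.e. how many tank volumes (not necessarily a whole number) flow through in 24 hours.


Daily flow volume = 25.96 m^3/h * 24 h = 623.04 m^3/day
Exchanges = daily flow / tank volume = 623.04 / 228 = 2.73263 exchanges/day

2.73263 exchanges/day


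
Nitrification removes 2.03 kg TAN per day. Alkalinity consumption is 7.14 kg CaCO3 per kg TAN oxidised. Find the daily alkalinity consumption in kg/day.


Alkalinity factor: 7.14 kg CaCO3 consumed per kg TAN nitrified
alk = 2.03 kg TAN * 7.14 = 14.4942 kg CaCO3/day

14.4942 kg CaCO3/day


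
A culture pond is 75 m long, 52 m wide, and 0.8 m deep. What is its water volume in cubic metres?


Base area = L * W = 75 * 52 = 3900 m^2
Volume = area * depth = 3900 * 0.8 = 3120 m^3

3120 m^3


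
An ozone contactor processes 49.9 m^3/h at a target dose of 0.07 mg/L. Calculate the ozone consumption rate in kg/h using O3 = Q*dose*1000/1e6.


O3 demand (mg/h) = Q * dose * 1000 = 49.9 * 0.07 * 1000 = 3493 mg/h
Convert mg to kg: 3493 / 1e6 = 0.003493 kg/h

0.003493 kg/h


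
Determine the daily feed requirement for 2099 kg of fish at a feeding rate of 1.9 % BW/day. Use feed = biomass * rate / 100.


Feeding rate fraction = 1.9% / 100 = 0.019
Daily feed = 2099 kg * 0.019 = 39.881 kg/day

39.881 kg/day


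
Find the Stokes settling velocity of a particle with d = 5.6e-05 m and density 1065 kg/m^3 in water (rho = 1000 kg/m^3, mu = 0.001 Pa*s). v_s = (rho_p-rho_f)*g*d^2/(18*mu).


Density difference: rho_p - rho_f = 1065 - 1000 = 65 kg/m^3
d^2 = (5.6e-05)^2 = 3.136e-09 m^2
Numerator = (rho_p - rho_f) * g * d^2 = 65 * 9.81 * 3.136e-09 = 1.9996704e-06
Denominator = 18 * mu = 18 * 0.001 = 0.018
v_s = 1.9996704e-06 / 0.018 = 1.11093e-04 m/s
Check: Re = rho_f * v_s * d / mu = 1000 * 1.11093e-04 * 5.6e-05 / 0.001 = 0.00622 < 1, so Stokes' law applies.

1.11093e-04 m/s


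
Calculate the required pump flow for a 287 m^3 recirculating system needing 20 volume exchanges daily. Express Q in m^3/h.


Daily recirculation volume = 287 m^3 * 20 = 5740 m^3/day
Flow rate Q = daily volume / 24 h = 5740 / 24 = 239.167 m^3/h

239.167 m^3/h


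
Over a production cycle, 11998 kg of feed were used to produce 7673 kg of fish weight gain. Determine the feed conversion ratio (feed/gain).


FCR = feed consumed / weight gained
FCR = 11998 kg / 7673 kg = 1.56366

1.56366


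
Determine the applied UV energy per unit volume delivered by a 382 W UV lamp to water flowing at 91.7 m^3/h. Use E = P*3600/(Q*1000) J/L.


Energy delivered per hour = 382 W * 3600 s = 1375200 J/h
Volume treated per hour = 91.7 m^3/h * 1000 = 91700 L/h
dose = 1375200 / 91700 = 14.9967 J/L

14.9967 J/L


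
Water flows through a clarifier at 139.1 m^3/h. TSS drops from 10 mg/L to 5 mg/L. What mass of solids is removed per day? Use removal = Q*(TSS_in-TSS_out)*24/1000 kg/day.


Concentration drop: TSS_in - TSS_out = 10 - 5 = 5 mg/L
Hourly solids removed = Q * dTSS = 139.1 m^3/h * 5 mg/L = 695.5 g/h  (m^3/h * mg/L = g/h)
Daily solids removed = 695.5 * 24 = 16692 g/day
Convert g to kg: 16692 / 1000 = 16.692 kg/day

16.692 kg/day


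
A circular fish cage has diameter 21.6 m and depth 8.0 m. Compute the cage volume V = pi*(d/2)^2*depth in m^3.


r = d/2 = 21.6/2 = 10.8 m
Base area = pi*r^2 = pi*10.8^2 = 366.43537 m^2
Volume = 366.43537 * 8.0 = 2931.48 m^3

2931.48 m^3


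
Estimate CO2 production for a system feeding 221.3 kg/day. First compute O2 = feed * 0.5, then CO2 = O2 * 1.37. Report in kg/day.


O2 = 221.3 * 0.5 = 110.65
CO2 = 110.65 * 1.37 = 151.5905

151.5905 kg/day


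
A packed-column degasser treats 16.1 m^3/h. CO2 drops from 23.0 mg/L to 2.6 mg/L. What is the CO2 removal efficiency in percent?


CO2_out / CO2_in = 2.6 / 23.0 = 0.11304348
Fraction remaining = 0.11304348
efficiency = (1 - 0.11304348) * 100 = 88.6957 %

88.6957 %


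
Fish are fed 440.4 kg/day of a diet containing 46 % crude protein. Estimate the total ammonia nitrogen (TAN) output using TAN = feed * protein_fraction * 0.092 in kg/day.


Protein in feed = 440.4 * 46/100 = 202.584 kg/day
TAN = protein * 0.092 = 202.584 * 0.092 = 18.637728 kg/day

18.637728 kg/day


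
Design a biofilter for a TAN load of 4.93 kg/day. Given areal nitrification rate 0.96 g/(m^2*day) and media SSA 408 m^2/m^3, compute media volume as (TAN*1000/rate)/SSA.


A = 4.93*1000 / 0.96 = 5135.4167 m^2
V = 5135.4167 / 408 = 12.5868

12.5868 m^3


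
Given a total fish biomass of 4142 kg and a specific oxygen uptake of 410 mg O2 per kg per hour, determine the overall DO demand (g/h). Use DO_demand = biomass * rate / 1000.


Total O2 consumption (mg/h) = 4142 kg * 410 mg/(kg*h) = 1698220 mg/h
Convert to g/h: 1698220 / 1000 = 1698.22 g/h

1698.22 g/h


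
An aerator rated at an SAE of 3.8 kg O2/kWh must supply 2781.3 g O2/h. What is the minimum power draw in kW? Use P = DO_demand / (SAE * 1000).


SAE in g O2/kWh = 3.8 * 1000 = 3800 g/kWh
P = DO_demand / SAE_g = 2781.3 / 3800 = 0.731921 kW

0.731921 kW


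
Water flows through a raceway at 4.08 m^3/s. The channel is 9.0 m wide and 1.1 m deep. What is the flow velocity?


Cross-sectional area = W * d = 9.0 * 1.1 = 9.9 m^2
Velocity = Q / A = 4.08 / 9.9 = 0.412121 m/s

0.412121 m/s


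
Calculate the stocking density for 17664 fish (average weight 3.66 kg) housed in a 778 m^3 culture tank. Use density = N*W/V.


Total biomass = 17664 fish * 3.66 kg = 64650.24 kg
Density = total biomass / volume = 64650.24 / 778 = 83.098 kg/m^3

83.098 kg/m^3


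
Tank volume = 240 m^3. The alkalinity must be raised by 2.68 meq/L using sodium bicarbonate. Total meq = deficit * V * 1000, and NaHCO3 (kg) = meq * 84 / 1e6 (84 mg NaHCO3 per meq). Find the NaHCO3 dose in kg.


Tank volume in L = 240 m^3 * 1000 = 240000 L
Total meq required = 2.68 meq/L * 240000 L = 643200 meq
NaHCO3 mass = 643200 meq * 84 mg/meq / 1e6 = 54.0288 kg

54.0288 kg


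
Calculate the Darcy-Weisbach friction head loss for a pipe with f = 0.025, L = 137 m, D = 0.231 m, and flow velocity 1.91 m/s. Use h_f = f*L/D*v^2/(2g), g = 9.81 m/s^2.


v^2 = 1.91^2 = 3.6481 m^2/s^2
L/D = 137/0.231 = 593.07359
h_f = f*(L/D)*v^2/(2g) = 0.025 * 593.07359 * 3.6481 / 19.62 = 2.75687 m

2.75687 m


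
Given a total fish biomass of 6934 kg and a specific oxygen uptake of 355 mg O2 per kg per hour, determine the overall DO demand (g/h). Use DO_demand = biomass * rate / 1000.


Total O2 consumption (mg/h) = 6934 kg * 355 mg/(kg*h) = 2461570 mg/h
Convert to g/h: 2461570 / 1000 = 2461.57 g/h

2461.57 g/h


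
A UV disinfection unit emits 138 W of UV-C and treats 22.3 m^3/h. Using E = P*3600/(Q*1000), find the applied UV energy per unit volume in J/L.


Energy delivered per hour = 138 W * 3600 s = 496800 J/h
Volume treated per hour = 22.3 m^3/h * 1000 = 22300 L/h
dose = 496800 / 22300 = 22.278 J/L

22.278 J/L


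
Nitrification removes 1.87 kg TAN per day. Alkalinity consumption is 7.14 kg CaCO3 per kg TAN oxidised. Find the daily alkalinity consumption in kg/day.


Alkalinity factor: 7.14 kg CaCO3 consumed per kg TAN nitrified
alk = 1.87 kg TAN * 7.14 = 13.3518 kg CaCO3/day

13.3518 kg CaCO3/day


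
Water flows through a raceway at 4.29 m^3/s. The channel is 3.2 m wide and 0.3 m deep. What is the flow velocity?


Cross-sectional area = W * d = 3.2 * 0.3 = 0.96 m^2
Velocity = Q / A = 4.29 / 0.96 = 4.46875 m/s

4.46875 m/s


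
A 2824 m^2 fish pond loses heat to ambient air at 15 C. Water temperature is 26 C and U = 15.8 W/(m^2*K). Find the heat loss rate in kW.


Temperature difference dT = 26 - 15 = 11 K
Heat loss (W) = U * A * dT = 15.8 * 2824 * 11 = 490811.2 W
Convert to kW: 490811.2 / 1000 = 490.8112 kW

490.8112 kW


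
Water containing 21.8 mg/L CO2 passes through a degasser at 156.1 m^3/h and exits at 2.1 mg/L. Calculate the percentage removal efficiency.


CO2_out / CO2_in = 2.1 / 21.8 = 0.096330275
Fraction remaining = 0.096330275
efficiency = (1 - 0.096330275) * 100 = 90.367 %

90.367 %


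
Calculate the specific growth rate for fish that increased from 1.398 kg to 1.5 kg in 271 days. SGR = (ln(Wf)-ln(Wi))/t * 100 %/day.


ln(W_f) = ln(1.5) = 0.40546511
ln(W_i) = ln(1.398) = 0.33504264
ln(W_f) - ln(W_i) = 0.40546511 - 0.33504264 = 0.07042247
SGR = 0.07042247 / 271 * 100 = 0.0259862 %/day

0.0259862 %/day


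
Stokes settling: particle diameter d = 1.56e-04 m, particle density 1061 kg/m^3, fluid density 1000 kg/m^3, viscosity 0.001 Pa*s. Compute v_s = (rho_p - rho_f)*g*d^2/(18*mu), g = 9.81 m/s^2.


Density difference: rho_p - rho_f = 1061 - 1000 = 61 kg/m^3
d^2 = (1.56e-04)^2 = 2.4336e-08 m^2
Numerator = (rho_p - rho_f) * g * d^2 = 61 * 9.81 * 2.4336e-08 = 1.4562906e-05
Denominator = 18 * mu = 18 * 0.001 = 0.018
v_s = 1.4562906e-05 / 0.018 = 8.0905e-04 m/s
Check: Re = rho_f * v_s * d / mu = 1000 * 8.0905e-04 * 1.56e-04 / 0.001 = 0.126 < 1, so Stokes' law applies.

8.0905e-04 m/s


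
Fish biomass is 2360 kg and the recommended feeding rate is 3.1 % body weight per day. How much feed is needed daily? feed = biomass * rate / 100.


Feeding rate fraction = 3.1% / 100 = 0.031
Daily feed = 2360 kg * 0.031 = 73.16 kg/day

73.16 kg/day


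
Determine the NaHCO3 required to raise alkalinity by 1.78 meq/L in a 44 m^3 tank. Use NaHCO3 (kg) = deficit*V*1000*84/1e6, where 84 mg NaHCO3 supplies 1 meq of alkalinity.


Tank volume in L = 44 m^3 * 1000 = 44000 L
Total meq required = 1.78 meq/L * 44000 L = 78320 meq
NaHCO3 mass = 78320 meq * 84 mg/meq / 1e6 = 6.57888 kg

6.57888 kg


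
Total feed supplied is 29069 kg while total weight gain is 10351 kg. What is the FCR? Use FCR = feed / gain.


FCR = feed consumed / weight gained
FCR = 29069 kg / 10351 kg = 2.80833

2.80833


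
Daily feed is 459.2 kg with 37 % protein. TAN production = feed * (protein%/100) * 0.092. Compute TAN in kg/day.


Protein in feed = 459.2 * 37/100 = 169.904 kg/day
TAN = protein * 0.092 = 169.904 * 0.092 = 15.631168 kg/day

15.631168 kg/day


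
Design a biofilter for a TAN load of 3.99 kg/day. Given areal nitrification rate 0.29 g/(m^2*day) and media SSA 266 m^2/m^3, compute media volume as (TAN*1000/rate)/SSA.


A = 3.99*1000 / 0.29 = 13758.621 m^2
V = 13758.621 / 266 = 51.7241

51.7241 m^3


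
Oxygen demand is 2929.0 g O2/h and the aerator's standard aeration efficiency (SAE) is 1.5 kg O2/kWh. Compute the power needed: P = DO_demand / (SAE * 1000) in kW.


SAE in g O2/kWh = 1.5 * 1000 = 1500 g/kWh
P = DO_demand / SAE_g = 2929.0 / 1500 = 1.95267 kW

1.95267 kW


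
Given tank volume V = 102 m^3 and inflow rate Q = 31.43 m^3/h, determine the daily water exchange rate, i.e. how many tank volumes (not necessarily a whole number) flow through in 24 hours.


Daily flow volume = 31.43 m^3/h * 24 h = 754.32 m^3/day
Exchanges = daily flow / tank volume = 754.32 / 102 = 7.39529 exchanges/day

7.39529 exchanges/day


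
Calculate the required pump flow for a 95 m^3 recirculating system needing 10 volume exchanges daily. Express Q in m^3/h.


Daily recirculation volume = 95 m^3 * 10 = 950 m^3/day
Flow rate Q = daily volume / 24 h = 950 / 24 = 39.5833 m^3/h

39.5833 m^3/h


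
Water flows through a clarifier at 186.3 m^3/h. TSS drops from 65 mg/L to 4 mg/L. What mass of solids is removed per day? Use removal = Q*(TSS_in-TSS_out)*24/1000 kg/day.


Concentration drop: TSS_in - TSS_out = 65 - 4 = 61 mg/L
Hourly solids removed = Q * dTSS = 186.3 m^3/h * 61 mg/L = 11364.3 g/h  (m^3/h * mg/L = g/h)
Daily solids removed = 11364.3 * 24 = 272743.2 g/day
Convert g to kg: 272743.2 / 1000 = 272.7432 kg/day

272.7432 kg/day


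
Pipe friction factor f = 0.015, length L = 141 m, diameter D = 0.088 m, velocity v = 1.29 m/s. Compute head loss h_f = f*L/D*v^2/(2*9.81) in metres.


v^2 = 1.29^2 = 1.6641 m^2/s^2
L/D = 141/0.088 = 1602.2727
h_f = f*(L/D)*v^2/(2g) = 0.015 * 1602.2727 * 1.6641 / 19.62 = 2.03849 m

2.03849 m


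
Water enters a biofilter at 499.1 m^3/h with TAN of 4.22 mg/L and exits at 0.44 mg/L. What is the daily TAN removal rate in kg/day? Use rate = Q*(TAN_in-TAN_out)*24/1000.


Concentration drop: TAN_in - TAN_out = 4.22 - 0.44 = 3.78 mg/L
Hourly TAN removed = Q * dTAN = 499.1 m^3/h * 3.78 mg/L = 1886.598 g/h  (m^3/h * mg/L = g/h)
Daily TAN removed = 1886.598 * 24 = 45278.352 g/day
Convert to kg/day: 45278.352 / 1000 = 45.278352 kg/day

45.278352 kg/day


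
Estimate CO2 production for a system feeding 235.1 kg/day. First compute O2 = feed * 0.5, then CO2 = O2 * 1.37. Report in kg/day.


O2 = 235.1 * 0.5 = 117.55
CO2 = 117.55 * 1.37 = 161.0435

161.0435 kg/day


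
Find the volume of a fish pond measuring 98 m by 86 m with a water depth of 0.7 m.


Base area = L * W = 98 * 86 = 8428 m^2
Volume = area * depth = 8428 * 0.7 = 5899.6 m^3

5899.6 m^3


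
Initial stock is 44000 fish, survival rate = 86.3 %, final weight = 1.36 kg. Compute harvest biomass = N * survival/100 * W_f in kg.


Survivors = 44000 * 86.3/100 = 37972 fish
Harvest biomass = survivors * W_f = 37972 * 1.36 = 51641.92 kg

51641.92 kg


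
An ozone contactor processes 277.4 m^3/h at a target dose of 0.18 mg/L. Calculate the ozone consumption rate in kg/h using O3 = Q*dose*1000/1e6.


O3 demand (mg/h) = Q * dose * 1000 = 277.4 * 0.18 * 1000 = 49932 mg/h
Convert mg to kg: 49932 / 1e6 = 0.049932 kg/h

0.049932 kg/h


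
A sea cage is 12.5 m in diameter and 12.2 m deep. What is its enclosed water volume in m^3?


r = d/2 = 12.5/2 = 6.25 m
Base area = pi*r^2 = pi*6.25^2 = 122.71846 m^2
Volume = 122.71846 * 12.2 = 1497.17 m^3

1497.17 m^3


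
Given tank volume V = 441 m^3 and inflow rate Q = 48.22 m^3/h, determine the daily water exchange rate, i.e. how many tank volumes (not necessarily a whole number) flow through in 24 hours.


Daily flow volume = 48.22 m^3/h * 24 h = 1157.28 m^3/day
Exchanges = daily flow / tank volume = 1157.28 / 441 = 2.62422 exchanges/day

2.62422 exchanges/day


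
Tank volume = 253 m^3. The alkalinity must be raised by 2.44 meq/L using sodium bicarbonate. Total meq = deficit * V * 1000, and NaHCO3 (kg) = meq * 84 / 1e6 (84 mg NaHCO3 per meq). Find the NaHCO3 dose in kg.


Tank volume in L = 253 m^3 * 1000 = 253000 L
Total meq required = 2.44 meq/L * 253000 L = 617320 meq
NaHCO3 mass = 617320 meq * 84 mg/meq / 1e6 = 51.8549 kg

51.8549 kg


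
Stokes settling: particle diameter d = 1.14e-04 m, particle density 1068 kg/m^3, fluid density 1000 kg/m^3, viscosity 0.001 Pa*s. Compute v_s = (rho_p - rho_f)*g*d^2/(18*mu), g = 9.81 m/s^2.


Density difference: rho_p - rho_f = 1068 - 1000 = 68 kg/m^3
d^2 = (1.14e-04)^2 = 1.2996e-08 m^2
Numerator = (rho_p - rho_f) * g * d^2 = 68 * 9.81 * 1.2996e-08 = 8.6693717e-06
Denominator = 18 * mu = 18 * 0.001 = 0.018
v_s = 8.6693717e-06 / 0.018 = 4.81632e-04 m/s
Check: Re = rho_f * v_s * d / mu = 1000 * 4.81632e-04 * 1.14e-04 / 0.001 = 0.0549 < 1, so Stokes' law applies.

4.81632e-04 m/s


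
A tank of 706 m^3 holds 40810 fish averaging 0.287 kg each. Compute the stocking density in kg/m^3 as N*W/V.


Total biomass = 40810 fish * 0.287 kg = 11712.47 kg
Density = total biomass / volume = 11712.47 / 706 = 16.5899 kg/m^3

16.5899 kg/m^3


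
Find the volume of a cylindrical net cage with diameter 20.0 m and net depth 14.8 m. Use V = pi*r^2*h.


r = d/2 = 20.0/2 = 10 m
Base area = pi*r^2 = pi*10^2 = 314.15927 m^2
Volume = 314.15927 * 14.8 = 4649.56 m^3

4649.56 m^3


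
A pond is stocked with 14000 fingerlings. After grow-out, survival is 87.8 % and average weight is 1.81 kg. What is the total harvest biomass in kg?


Survivors = 14000 * 87.8/100 = 12292 fish
Harvest biomass = survivors * W_f = 12292 * 1.81 = 22248.52 kg

22248.52 kg


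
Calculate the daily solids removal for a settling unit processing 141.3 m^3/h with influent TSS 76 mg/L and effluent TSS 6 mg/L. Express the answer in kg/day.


Concentration drop: TSS_in - TSS_out = 76 - 6 = 70 mg/L
Hourly solids removed = Q * dTSS = 141.3 m^3/h * 70 mg/L = 9891 g/h  (m^3/h * mg/L = g/h)
Daily solids removed = 9891 * 24 = 237384 g/day
Convert g to kg: 237384 / 1000 = 237.384 kg/day

237.384 kg/day


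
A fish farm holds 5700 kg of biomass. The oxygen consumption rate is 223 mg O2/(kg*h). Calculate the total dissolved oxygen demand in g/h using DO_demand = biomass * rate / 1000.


Total O2 consumption (mg/h) = 5700 kg * 223 mg/(kg*h) = 1271100 mg/h
Convert to g/h: 1271100 / 1000 = 1271.1 g/h

1271.1 g/h


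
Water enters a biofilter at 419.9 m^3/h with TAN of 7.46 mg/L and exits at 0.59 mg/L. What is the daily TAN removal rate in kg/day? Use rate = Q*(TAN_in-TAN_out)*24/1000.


Concentration drop: TAN_in - TAN_out = 7.46 - 0.59 = 6.87 mg/L
Hourly TAN removed = Q * dTAN = 419.9 m^3/h * 6.87 mg/L = 2884.713 g/h  (m^3/h * mg/L = g/h)
Daily TAN removed = 2884.713 * 24 = 69233.112 g/day
Convert to kg/day: 69233.112 / 1000 = 69.233112 kg/day

69.233112 kg/day


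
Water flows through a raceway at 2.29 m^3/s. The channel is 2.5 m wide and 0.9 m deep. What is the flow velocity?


Cross-sectional area = W * d = 2.5 * 0.9 = 2.25 m^2
Velocity = Q / A = 2.29 / 2.25 = 1.01778 m/s

1.01778 m/s


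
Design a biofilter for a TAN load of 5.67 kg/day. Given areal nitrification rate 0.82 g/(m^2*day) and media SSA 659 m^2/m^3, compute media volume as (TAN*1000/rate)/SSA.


A = 5.67*1000 / 0.82 = 6914.6341 m^2
V = 6914.6341 / 659 = 10.4926

10.4926 m^3


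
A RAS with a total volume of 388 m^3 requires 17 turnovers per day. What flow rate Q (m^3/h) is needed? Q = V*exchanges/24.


Daily recirculation volume = 388 m^3 * 17 = 6596 m^3/day
Flow rate Q = daily volume / 24 h = 6596 / 24 = 274.833 m^3/h

274.833 m^3/h


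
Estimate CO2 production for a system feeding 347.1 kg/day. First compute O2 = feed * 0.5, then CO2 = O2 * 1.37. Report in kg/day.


O2 = 347.1 * 0.5 = 173.55
CO2 = 173.55 * 1.37 = 237.7635

237.7635 kg/day


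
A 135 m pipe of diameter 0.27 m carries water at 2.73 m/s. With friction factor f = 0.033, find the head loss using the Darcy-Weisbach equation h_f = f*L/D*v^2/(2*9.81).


v^2 = 2.73^2 = 7.4529 m^2/s^2
L/D = 135/0.27 = 500
h_f = f*(L/D)*v^2/(2g) = 0.033 * 500 * 7.4529 / 19.62 = 6.26773 m

6.26773 m


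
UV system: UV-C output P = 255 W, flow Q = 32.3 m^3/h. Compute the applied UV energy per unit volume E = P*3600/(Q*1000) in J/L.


Energy delivered per hour = 255 W * 3600 s = 918000 J/h
Volume treated per hour = 32.3 m^3/h * 1000 = 32300 L/h
dose = 918000 / 32300 = 28.4211 J/L

28.4211 J/L


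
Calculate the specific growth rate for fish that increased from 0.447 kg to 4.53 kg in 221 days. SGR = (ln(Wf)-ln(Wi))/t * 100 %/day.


ln(W_f) = ln(4.53) = 1.5107219
ln(W_i) = ln(0.447) = -0.80519668
ln(W_f) - ln(W_i) = 1.5107219 - -0.80519668 = 2.3159186
SGR = 2.3159186 / 221 * 100 = 1.04793 %/day

1.04793 %/day


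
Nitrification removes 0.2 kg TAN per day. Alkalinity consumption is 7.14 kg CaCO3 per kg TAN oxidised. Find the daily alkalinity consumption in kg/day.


Alkalinity factor: 7.14 kg CaCO3 consumed per kg TAN nitrified
alk = 0.2 kg TAN * 7.14 = 1.428 kg CaCO3/day

1.428 kg CaCO3/day


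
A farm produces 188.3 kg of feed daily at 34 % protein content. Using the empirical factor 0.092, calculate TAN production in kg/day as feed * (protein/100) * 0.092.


Protein in feed = 188.3 * 34/100 = 64.022 kg/day
TAN = protein * 0.092 = 64.022 * 0.092 = 5.890024 kg/day

5.890024 kg/day


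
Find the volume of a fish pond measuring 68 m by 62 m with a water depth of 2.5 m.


Base area = L * W = 68 * 62 = 4216 m^2
Volume = area * depth = 4216 * 2.5 = 10540 m^3

10540 m^3


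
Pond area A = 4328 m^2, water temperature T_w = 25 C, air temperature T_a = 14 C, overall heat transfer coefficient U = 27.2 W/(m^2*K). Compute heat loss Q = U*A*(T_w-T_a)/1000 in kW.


Temperature difference dT = 25 - 14 = 11 K
Heat loss (W) = U * A * dT = 27.2 * 4328 * 11 = 1294937.6 W
Convert to kW: 1294937.6 / 1000 = 1294.9376 kW

1294.9376 kW


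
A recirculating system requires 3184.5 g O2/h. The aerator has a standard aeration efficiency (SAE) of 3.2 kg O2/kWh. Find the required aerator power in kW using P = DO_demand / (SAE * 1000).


SAE in g O2/kWh = 3.2 * 1000 = 3200 g/kWh
P = DO_demand / SAE_g = 3184.5 / 3200 = 0.995156 kW

0.995156 kW


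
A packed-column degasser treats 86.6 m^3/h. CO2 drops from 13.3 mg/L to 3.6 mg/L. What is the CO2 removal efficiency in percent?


CO2_out / CO2_in = 3.6 / 13.3 = 0.27067669
Fraction remaining = 0.27067669
efficiency = (1 - 0.27067669) * 100 = 72.9323 %

72.9323 %


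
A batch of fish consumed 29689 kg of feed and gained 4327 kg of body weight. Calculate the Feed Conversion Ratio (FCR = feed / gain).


FCR = feed consumed / weight gained
FCR = 29689 kg / 4327 kg = 6.86134

6.86134


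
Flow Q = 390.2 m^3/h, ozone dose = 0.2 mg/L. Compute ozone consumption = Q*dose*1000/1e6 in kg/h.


O3 demand (mg/h) = Q * dose * 1000 = 390.2 * 0.2 * 1000 = 78040 mg/h
Convert mg to kg: 78040 / 1e6 = 0.07804 kg/h

0.07804 kg/h


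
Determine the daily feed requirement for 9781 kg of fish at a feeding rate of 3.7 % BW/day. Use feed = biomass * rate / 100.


Feeding rate fraction = 3.7% / 100 = 0.037
Daily feed = 9781 kg * 0.037 = 361.897 kg/day

361.897 kg/day


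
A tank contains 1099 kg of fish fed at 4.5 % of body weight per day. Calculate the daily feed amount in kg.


Feeding rate fraction = 4.5% / 100 = 0.045
Daily feed = 1099 kg * 0.045 = 49.455 kg/day

49.455 kg/day


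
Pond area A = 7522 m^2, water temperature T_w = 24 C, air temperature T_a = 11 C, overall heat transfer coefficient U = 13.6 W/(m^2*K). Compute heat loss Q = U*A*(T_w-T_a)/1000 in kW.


Temperature difference dT = 24 - 11 = 13 K
Heat loss (W) = U * A * dT = 13.6 * 7522 * 13 = 1329889.6 W
Convert to kW: 1329889.6 / 1000 = 1329.8896 kW

1329.8896 kW


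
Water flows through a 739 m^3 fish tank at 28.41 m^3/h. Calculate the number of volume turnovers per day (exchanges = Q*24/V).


Daily flow volume = 28.41 m^3/h * 24 h = 681.84 m^3/day
Exchanges = daily flow / tank volume = 681.84 / 739 = 0.922652 exchanges/day

0.922652 exchanges/day


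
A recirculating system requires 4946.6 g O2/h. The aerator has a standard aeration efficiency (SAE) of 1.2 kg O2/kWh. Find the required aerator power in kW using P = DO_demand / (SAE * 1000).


SAE in g O2/kWh = 1.2 * 1000 = 1200 g/kWh
P = DO_demand / SAE_g = 4946.6 / 1200 = 4.12217 kW

4.12217 kW


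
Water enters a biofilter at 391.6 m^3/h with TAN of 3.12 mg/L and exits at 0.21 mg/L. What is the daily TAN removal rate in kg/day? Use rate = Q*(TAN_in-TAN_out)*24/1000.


Concentration drop: TAN_in - TAN_out = 3.12 - 0.21 = 2.91 mg/L
Hourly TAN removed = Q * dTAN = 391.6 m^3/h * 2.91 mg/L = 1139.556 g/h  (m^3/h * mg/L = g/h)
Daily TAN removed = 1139.556 * 24 = 27349.344 g/day
Convert to kg/day: 27349.344 / 1000 = 27.349344 kg/day

27.349344 kg/day


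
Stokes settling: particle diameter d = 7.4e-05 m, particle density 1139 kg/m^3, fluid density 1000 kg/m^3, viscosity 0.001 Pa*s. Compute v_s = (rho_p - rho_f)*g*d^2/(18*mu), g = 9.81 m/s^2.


Density difference: rho_p - rho_f = 1139 - 1000 = 139 kg/m^3
d^2 = (7.4e-05)^2 = 5.476e-09 m^2
Numerator = (rho_p - rho_f) * g * d^2 = 139 * 9.81 * 5.476e-09 = 7.4670188e-06
Denominator = 18 * mu = 18 * 0.001 = 0.018
v_s = 7.4670188e-06 / 0.018 = 4.14834e-04 m/s
Check: Re = rho_f * v_s * d / mu = 1000 * 4.14834e-04 * 7.4e-05 / 0.001 = 0.0307 < 1, so Stokes' law applies.

4.14834e-04 m/s


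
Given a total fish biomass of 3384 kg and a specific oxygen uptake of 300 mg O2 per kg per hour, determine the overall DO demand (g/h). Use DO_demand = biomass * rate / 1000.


Total O2 consumption (mg/h) = 3384 kg * 300 mg/(kg*h) = 1015200 mg/h
Convert to g/h: 1015200 / 1000 = 1015.2 g/h

1015.2 g/h


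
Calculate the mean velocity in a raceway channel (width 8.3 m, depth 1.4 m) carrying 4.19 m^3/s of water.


Cross-sectional area = W * d = 8.3 * 1.4 = 11.62 m^2
Velocity = Q / A = 4.19 / 11.62 = 0.360585 m/s

0.360585 m/s


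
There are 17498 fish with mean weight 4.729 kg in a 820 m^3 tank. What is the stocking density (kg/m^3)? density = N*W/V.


Total biomass = 17498 fish * 4.729 kg = 82748.042 kg
Density = total biomass / volume = 82748.042 / 820 = 100.912 kg/m^3

100.912 kg/m^3


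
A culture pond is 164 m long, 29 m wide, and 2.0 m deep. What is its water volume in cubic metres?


Base area = L * W = 164 * 29 = 4756 m^2
Volume = area * depth = 4756 * 2.0 = 9512 m^3

9512 m^3


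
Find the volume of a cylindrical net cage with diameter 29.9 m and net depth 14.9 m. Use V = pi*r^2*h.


r = d/2 = 29.9/2 = 14.95 m
Base area = pi*r^2 = pi*14.95^2 = 702.15381 m^2
Volume = 702.15381 * 14.9 = 10462.1 m^3

10462.1 m^3


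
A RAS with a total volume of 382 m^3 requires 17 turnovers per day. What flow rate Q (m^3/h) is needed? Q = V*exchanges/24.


Daily recirculation volume = 382 m^3 * 17 = 6494 m^3/day
Flow rate Q = daily volume / 24 h = 6494 / 24 = 270.583 m^3/h

270.583 m^3/h


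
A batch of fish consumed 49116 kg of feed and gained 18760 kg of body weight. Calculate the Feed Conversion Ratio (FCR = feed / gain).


FCR = feed consumed / weight gained
FCR = 49116 kg / 18760 kg = 2.61812

2.61812


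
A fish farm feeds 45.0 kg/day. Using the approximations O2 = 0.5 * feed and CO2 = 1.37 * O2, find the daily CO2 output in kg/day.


O2 = 45.0 * 0.5 = 22.5
CO2 = 22.5 * 1.37 = 30.825

30.825 kg/day


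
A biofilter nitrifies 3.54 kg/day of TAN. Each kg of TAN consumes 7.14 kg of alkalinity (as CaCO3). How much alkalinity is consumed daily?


Alkalinity factor: 7.14 kg CaCO3 consumed per kg TAN nitrified
alk = 3.54 kg TAN * 7.14 = 25.2756 kg CaCO3/day

25.2756 kg CaCO3/day


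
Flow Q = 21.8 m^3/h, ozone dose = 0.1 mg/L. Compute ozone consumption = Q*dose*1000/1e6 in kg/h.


O3 demand (mg/h) = Q * dose * 1000 = 21.8 * 0.1 * 1000 = 2180 mg/h
Convert mg to kg: 2180 / 1e6 = 0.00218 kg/h

0.00218 kg/h


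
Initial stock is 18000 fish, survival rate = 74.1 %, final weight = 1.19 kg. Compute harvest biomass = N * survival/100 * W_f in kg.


Survivors = 18000 * 74.1/100 = 13338 fish
Harvest biomass = survivors * W_f = 13338 * 1.19 = 15872.22 kg

15872.22 kg


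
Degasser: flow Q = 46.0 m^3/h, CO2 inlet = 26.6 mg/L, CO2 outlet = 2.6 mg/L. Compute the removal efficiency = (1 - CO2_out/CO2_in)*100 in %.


CO2_out / CO2_in = 2.6 / 26.6 = 0.097744361
Fraction remaining = 0.097744361
efficiency = (1 - 0.097744361) * 100 = 90.2256 %

90.2256 %


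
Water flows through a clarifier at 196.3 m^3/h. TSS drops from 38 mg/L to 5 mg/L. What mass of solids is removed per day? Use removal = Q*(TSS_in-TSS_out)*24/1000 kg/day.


Concentration drop: TSS_in - TSS_out = 38 - 5 = 33 mg/L
Hourly solids removed = Q * dTSS = 196.3 m^3/h * 33 mg/L = 6477.9 g/h  (m^3/h * mg/L = g/h)
Daily solids removed = 6477.9 * 24 = 155469.6 g/day
Convert g to kg: 155469.6 / 1000 = 155.4696 kg/day

155.4696 kg/day


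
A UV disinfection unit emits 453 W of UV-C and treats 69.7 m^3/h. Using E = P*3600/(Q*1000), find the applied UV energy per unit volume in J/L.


Energy delivered per hour = 453 W * 3600 s = 1630800 J/h
Volume treated per hour = 69.7 m^3/h * 1000 = 69700 L/h
dose = 1630800 / 69700 = 23.3974 J/L

23.3974 J/L


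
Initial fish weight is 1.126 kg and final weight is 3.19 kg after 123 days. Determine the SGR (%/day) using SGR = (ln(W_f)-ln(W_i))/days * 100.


ln(W_f) = ln(3.19) = 1.1600209
ln(W_i) = ln(1.126) = 0.11867153
ln(W_f) - ln(W_i) = 1.1600209 - 0.11867153 = 1.0413494
SGR = 1.0413494 / 123 * 100 = 0.846626 %/day

0.846626 %/day


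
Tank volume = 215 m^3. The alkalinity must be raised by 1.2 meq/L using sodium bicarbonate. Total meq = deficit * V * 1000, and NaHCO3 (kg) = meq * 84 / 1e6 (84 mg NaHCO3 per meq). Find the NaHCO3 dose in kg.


Tank volume in L = 215 m^3 * 1000 = 215000 L
Total meq required = 1.2 meq/L * 215000 L = 258000 meq
NaHCO3 mass = 258000 meq * 84 mg/meq / 1e6 = 21.672 kg

21.672 kg


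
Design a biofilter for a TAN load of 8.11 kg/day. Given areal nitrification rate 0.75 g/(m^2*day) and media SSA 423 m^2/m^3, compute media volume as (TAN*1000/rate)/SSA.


A = 8.11*1000 / 0.75 = 10813.333 m^2
V = 10813.333 / 423 = 25.5634

25.5634 m^3


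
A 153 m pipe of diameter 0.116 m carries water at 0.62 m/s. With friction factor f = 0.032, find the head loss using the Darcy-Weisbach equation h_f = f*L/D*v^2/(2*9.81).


v^2 = 0.62^2 = 0.3844 m^2/s^2
L/D = 153/0.116 = 1318.9655
h_f = f*(L/D)*v^2/(2g) = 0.032 * 1318.9655 * 0.3844 / 19.62 = 0.826928 m

0.826928 m


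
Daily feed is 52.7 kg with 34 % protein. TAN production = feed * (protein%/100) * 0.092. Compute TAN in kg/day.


Protein in feed = 52.7 * 34/100 = 17.918 kg/day
TAN = protein * 0.092 = 17.918 * 0.092 = 1.648456 kg/day

1.648456 kg/day


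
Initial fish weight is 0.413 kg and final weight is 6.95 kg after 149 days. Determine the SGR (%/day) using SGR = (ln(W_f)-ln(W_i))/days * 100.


ln(W_f) = ln(6.95) = 1.9387417
ln(W_i) = ln(0.413) = -0.88430769
ln(W_f) - ln(W_i) = 1.9387417 - -0.88430769 = 2.8230494
SGR = 2.8230494 / 149 * 100 = 1.89466 %/day

1.89466 %/day


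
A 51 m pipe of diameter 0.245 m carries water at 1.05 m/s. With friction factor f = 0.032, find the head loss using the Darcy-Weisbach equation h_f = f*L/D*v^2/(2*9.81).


v^2 = 1.05^2 = 1.1025 m^2/s^2
L/D = 51/0.245 = 208.16327
h_f = f*(L/D)*v^2/(2g) = 0.032 * 208.16327 * 1.1025 / 19.62 = 0.374312 m

0.374312 m


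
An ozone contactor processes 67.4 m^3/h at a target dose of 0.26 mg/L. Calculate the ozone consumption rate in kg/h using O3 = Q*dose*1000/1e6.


O3 demand (mg/h) = Q * dose * 1000 = 67.4 * 0.26 * 1000 = 17524 mg/h
Convert mg to kg: 17524 / 1e6 = 0.017524 kg/h

0.017524 kg/h


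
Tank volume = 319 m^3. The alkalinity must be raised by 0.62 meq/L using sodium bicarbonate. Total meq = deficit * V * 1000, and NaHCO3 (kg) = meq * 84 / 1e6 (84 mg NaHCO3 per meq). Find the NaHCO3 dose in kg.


Tank volume in L = 319 m^3 * 1000 = 319000 L
Total meq required = 0.62 meq/L * 319000 L = 197780 meq
NaHCO3 mass = 197780 meq * 84 mg/meq / 1e6 = 16.6135 kg

16.6135 kg


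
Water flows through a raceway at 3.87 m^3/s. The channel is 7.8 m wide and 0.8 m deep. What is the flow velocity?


Cross-sectional area = W * d = 7.8 * 0.8 = 6.24 m^2
Velocity = Q / A = 3.87 / 6.24 = 0.620192 m/s

0.620192 m/s


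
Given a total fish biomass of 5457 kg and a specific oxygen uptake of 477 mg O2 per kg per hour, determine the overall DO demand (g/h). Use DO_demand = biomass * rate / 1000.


Total O2 consumption (mg/h) = 5457 kg * 477 mg/(kg*h) = 2602989 mg/h
Convert to g/h: 2602989 / 1000 = 2602.989 g/h

2602.989 g/h


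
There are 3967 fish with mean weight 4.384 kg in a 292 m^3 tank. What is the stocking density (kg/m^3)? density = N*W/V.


Total biomass = 3967 fish * 4.384 kg = 17391.328 kg
Density = total biomass / volume = 17391.328 / 292 = 59.5593 kg/m^3

59.5593 kg/m^3


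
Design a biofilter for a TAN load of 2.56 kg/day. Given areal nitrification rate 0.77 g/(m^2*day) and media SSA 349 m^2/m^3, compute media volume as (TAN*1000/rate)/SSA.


A = 2.56*1000 / 0.77 = 3324.6753 m^2
V = 3324.6753 / 349 = 9.52629

9.52629 m^3


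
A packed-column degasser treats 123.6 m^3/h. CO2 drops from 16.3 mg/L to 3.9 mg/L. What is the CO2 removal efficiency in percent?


CO2_out / CO2_in = 3.9 / 16.3 = 0.2392638
Fraction remaining = 0.2392638
efficiency = (1 - 0.2392638) * 100 = 76.0736 %

76.0736 %


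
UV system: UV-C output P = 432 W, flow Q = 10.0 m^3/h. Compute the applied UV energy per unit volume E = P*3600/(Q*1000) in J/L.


Energy delivered per hour = 432 W * 3600 s = 1555200 J/h
Volume treated per hour = 10.0 m^3/h * 1000 = 10000 L/h
dose = 1555200 / 10000 = 155.52 J/L

155.52 J/L


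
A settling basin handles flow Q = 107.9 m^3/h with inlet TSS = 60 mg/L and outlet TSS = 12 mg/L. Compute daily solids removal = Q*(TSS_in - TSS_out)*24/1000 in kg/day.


Concentration drop: TSS_in - TSS_out = 60 - 12 = 48 mg/L
Hourly solids removed = Q * dTSS = 107.9 m^3/h * 48 mg/L = 5179.2 g/h  (m^3/h * mg/L = g/h)
Daily solids removed = 5179.2 * 24 = 124300.8 g/day
Convert g to kg: 124300.8 / 1000 = 124.3008 kg/day

124.3008 kg/day


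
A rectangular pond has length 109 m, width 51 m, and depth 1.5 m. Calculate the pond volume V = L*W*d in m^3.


Base area = L * W = 109 * 51 = 5559 m^2
Volume = area * depth = 5559 * 1.5 = 8338.5 m^3

8338.5 m^3


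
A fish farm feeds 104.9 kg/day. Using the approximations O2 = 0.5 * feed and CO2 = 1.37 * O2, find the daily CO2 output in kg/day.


O2 = 104.9 * 0.5 = 52.45
CO2 = 52.45 * 1.37 = 71.8565

71.8565 kg/day


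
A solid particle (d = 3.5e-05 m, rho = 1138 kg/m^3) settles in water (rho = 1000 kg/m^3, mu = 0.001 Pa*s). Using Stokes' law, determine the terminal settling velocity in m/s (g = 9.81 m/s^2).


Density difference: rho_p - rho_f = 1138 - 1000 = 138 kg/m^3
d^2 = (3.5e-05)^2 = 1.225e-09 m^2
Numerator = (rho_p - rho_f) * g * d^2 = 138 * 9.81 * 1.225e-09 = 1.6583805e-06
Denominator = 18 * mu = 18 * 0.001 = 0.018
v_s = 1.6583805e-06 / 0.018 = 9.21322e-05 m/s
Check: Re = rho_f * v_s * d / mu = 1000 * 9.21322e-05 * 3.5e-05 / 0.001 = 0.00322 < 1, so Stokes' law applies.

9.21322e-05 m/s


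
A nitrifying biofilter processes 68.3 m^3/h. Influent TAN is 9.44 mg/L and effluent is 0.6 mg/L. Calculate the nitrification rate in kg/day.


Concentration drop: TAN_in - TAN_out = 9.44 - 0.6 = 8.84 mg/L
Hourly TAN removed = Q * dTAN = 68.3 m^3/h * 8.84 mg/L = 603.772 g/h  (m^3/h * mg/L = g/h)
Daily TAN removed = 603.772 * 24 = 14490.528 g/day
Convert to kg/day: 14490.528 / 1000 = 14.490528 kg/day

14.490528 kg/day


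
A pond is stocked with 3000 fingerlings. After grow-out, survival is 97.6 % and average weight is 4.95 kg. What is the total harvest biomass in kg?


Survivors = 3000 * 97.6/100 = 2928 fish
Harvest biomass = survivors * W_f = 2928 * 4.95 = 14493.6 kg

14493.6 kg


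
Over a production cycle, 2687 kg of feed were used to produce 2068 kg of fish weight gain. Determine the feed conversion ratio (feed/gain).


FCR = feed consumed / weight gained
FCR = 2687 kg / 2068 kg = 1.29932

1.29932


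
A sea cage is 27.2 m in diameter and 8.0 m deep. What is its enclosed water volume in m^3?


r = d/2 = 27.2/2 = 13.6 m
Base area = pi*r^2 = pi*13.6^2 = 581.06898 m^2
Volume = 581.06898 * 8.0 = 4648.55 m^3

4648.55 m^3


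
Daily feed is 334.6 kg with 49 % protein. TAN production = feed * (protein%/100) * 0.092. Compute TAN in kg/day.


Protein in feed = 334.6 * 49/100 = 163.954 kg/day
TAN = protein * 0.092 = 163.954 * 0.092 = 15.083768 kg/day

15.083768 kg/day


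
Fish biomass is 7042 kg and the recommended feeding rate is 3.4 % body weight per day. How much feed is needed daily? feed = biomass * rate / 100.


Feeding rate fraction = 3.4% / 100 = 0.034
Daily feed = 7042 kg * 0.034 = 239.428 kg/day

239.428 kg/day


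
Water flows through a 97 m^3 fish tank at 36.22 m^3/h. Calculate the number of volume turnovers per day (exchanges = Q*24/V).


Daily flow volume = 36.22 m^3/h * 24 h = 869.28 m^3/day
Exchanges = daily flow / tank volume = 869.28 / 97 = 8.96165 exchanges/day

8.96165 exchanges/day
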